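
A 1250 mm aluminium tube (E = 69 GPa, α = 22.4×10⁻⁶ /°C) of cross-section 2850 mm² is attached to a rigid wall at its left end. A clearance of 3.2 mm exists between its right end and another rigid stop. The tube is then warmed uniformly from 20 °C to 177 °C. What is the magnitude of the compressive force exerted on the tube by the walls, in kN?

Free thermal elongation = αΔT L = 22.4×10⁻⁶ × 157 × 1250 = 4.396 mm.
This exceeds the 3.2 mm gap, so the wall pushes back. The portion of expansion that must be recovered elastically is δ_free − gap = 4.396 − 3.2 = 1.196 mm.
Compatibility: PL/(AE) = 1.196 mm, so σ = P/A = E × (1.196/1250) = 66.02 MPa.
P = σA = 66.02 × 2850 = 188.2 kN.

P ≈ 188 kN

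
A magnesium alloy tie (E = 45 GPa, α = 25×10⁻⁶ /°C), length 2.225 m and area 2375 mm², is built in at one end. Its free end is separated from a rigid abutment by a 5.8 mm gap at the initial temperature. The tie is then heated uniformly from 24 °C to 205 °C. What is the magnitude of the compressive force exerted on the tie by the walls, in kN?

P ≈ 205 kN

If the wall were absent the tie would grow by αΔT L = 25×10⁻⁶ × 181 × 2225 = 10.07 mm.
After closing the 5.8 mm clearance, 10.07 − 5.8 = 4.268 mm of expansion remains to be suppressed by the wall.
That suppressed elongation corresponds to σ = E·Δ/L = 45×10³ × 4.268/2225 = 86.32 MPa.
P = σA = 86.32 × 2375 = 205 kN.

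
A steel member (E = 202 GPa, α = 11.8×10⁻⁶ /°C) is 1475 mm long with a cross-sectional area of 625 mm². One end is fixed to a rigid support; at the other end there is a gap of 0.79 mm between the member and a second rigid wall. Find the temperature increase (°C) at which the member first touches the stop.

ΔT ≈ 45.4 °C

The gap closes when αΔT L = 0.79 mm, since the member is still unstressed at that instant.
ΔT = 0.79 / (11.8×10⁻⁶ × 1475) = 45.39 °C.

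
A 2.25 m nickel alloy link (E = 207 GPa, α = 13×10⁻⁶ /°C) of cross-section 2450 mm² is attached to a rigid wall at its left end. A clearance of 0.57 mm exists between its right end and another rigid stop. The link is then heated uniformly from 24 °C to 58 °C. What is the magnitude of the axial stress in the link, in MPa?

σ ≈ 39.1 MPa (compressive)

Unrestrained expansion: δ_free = αΔT L = 13×10⁻⁶ × 34 × 2250 = 0.9945 mm.
The gap closes (δ_free > 0.57 mm) and the wall then resists a further 0.9945 − 0.57 = 0.4245 mm of expansion.
So σ = E(δ_free − g)/L = 207×10³ × 0.4245/2250 = 39.05 MPa.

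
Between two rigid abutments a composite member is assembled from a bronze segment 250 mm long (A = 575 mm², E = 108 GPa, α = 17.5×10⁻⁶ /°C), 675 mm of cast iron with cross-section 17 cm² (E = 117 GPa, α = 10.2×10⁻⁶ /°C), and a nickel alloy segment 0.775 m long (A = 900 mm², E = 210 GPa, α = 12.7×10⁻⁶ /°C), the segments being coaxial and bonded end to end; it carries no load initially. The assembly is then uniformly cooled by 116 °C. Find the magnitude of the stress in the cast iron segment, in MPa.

With the walls removed the bar would change length by δ_free = Σ αᵢΔT Lᵢ = 17.5×10⁻⁶×116×250 + 10.2×10⁻⁶×116×675 + 12.7×10⁻⁶×116×775 = 2.448 mm.
The rigid supports impose zero overall length change; the single axial force P common to all segments must satisfy P Σ Lᵢ/(AᵢEᵢ) = δ_free.
The series flexibility is Σ Lᵢ/(AᵢEᵢ) = 250/(575×108×10³) + 675/(1700×117×10³) + 775/(900×210×10³) = 1.152×10⁻⁵ mm/N.
So P = 2.448 / 1.152×10⁻⁵ = 212.5 kN, tensile.
σ_{cast iron} = P / A = 212500 / 1700 = 125 MPa.

σ ≈ 125 MPa (tensile)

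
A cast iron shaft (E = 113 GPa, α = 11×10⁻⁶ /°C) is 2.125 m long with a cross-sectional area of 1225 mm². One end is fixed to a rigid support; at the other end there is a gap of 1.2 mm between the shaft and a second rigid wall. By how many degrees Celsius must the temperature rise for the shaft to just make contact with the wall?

Contact occurs when the free expansion equals the gap: αΔT L = 1.2 mm.
So ΔT = g/(αL) = 1.2/(11×10⁻⁶ × 2125) = 51.34 °C.

ΔT ≈ 51.3 °C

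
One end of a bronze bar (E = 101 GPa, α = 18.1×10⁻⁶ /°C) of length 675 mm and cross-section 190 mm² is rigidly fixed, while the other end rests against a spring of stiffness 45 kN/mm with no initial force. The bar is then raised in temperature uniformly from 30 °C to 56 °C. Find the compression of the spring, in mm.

If the spring were absent the bar would lengthen by αΔT L = 18.1×10⁻⁶ × 26 × 675 = 0.3177 mm.
With a force P in the spring, the elastic change of the bar is PL/(AE) and that of the spring is P/k; compatibility requires their sum to equal δ_free.
So P = δ_free / [L/(AE) + 1/k] = 0.3177 / [ 675/(190×101×10³) + 1/(45×10³) ].
P = 0.3177 / 5.74×10⁻⁵ = 5534 N.
Spring compression = P/k = 5534/(45×10³) = 0.123 mm.

δ ≈ 0.123 mm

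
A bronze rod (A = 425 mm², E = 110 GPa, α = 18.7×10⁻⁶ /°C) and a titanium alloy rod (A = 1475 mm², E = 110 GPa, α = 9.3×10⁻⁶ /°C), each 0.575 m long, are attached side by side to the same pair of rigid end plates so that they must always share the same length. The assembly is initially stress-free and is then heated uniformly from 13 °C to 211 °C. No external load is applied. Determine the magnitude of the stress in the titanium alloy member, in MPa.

Equilibrium of a rigid end plate with no external load gives equal and opposite internal forces ±P in the two members. Since α_{bronze} > α_{titanium alloy}, heating drives the bronze into compression and the titanium alloy into tension.
Equating the net (thermal + elastic) strains gives |α₁ − α₂|·ΔT = P·[1/(A₁E₁) + 1/(A₂E₂)].
|α₁ − α₂|·ΔT = 9.4×10⁻⁶ × 198 = 0.001861.
1/(A₁E₁) + 1/(A₂E₂) = 1/(425×110×10³) + 1/(1475×110×10³) = 2.755×10⁻⁸ N⁻¹.
P = 0.001861 / 2.755×10⁻⁸ = 67550 N = 67.55 kN.
σ_{titanium alloy} = P/A₂ = 67550/1475 = 45.8 MPa, tensile.

σ ≈ 45.8 MPa (tensile)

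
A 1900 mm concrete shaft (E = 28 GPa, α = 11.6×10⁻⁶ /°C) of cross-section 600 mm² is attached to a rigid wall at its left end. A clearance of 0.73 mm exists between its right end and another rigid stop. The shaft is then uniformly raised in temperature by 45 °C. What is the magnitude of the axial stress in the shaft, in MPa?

σ ≈ 3.86 MPa (compressive)

If the wall were absent the shaft would grow by αΔT L = 11.6×10⁻⁶ × 45 × 1900 = 0.9918 mm.
After closing the 0.73 mm clearance, 0.9918 − 0.73 = 0.2618 mm of expansion remains to be suppressed by the wall.
Compatibility: PL/(AE) = 0.2618 mm, so σ = P/A = E × (0.2618/1900) = 3.858 MPa.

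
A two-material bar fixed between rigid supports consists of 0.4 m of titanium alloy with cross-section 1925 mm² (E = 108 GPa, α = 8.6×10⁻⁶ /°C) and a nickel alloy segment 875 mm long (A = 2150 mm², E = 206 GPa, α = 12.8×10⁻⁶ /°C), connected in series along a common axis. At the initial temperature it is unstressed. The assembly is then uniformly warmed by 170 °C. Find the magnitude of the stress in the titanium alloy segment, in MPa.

σ ≈ 332 MPa (compressive)

Free thermal expansion of the whole bar: Σ αᵢΔT Lᵢ = 8.6×10⁻⁶×170×400 + 12.8×10⁻⁶×170×875 = 2.489 mm.
Since the ends are fixed, an axial force P builds up, equal in every segment, with P · Σ Lᵢ/(AᵢEᵢ) = δ_free.
The series flexibility is Σ Lᵢ/(AᵢEᵢ) = 400/(1925×108×10³) + 875/(2150×206×10³) = 3.9×10⁻⁶ mm/N.
Hence P = δ_free / Σ(L/AE) = 2.489/3.9×10⁻⁶ = 638.2 kN (compressive).
σ_{titanium alloy} = P / A = 638200 / 1925 = 331.5 MPa.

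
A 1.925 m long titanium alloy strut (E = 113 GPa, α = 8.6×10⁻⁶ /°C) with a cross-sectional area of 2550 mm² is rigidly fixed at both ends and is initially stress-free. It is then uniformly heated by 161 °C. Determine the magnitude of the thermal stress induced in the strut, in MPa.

The supports are rigid, so the total axial strain is zero. The restrained thermal strain is ε = αΔT = 8.6×10⁻⁶ × 161 = 1384.6×10⁻⁶.
σ = EαΔT = 113×10³ × 8.6×10⁻⁶ × 161 = 156.5 MPa (compressive; the strut is trying to expand).

σ ≈ 156 MPa (compressive)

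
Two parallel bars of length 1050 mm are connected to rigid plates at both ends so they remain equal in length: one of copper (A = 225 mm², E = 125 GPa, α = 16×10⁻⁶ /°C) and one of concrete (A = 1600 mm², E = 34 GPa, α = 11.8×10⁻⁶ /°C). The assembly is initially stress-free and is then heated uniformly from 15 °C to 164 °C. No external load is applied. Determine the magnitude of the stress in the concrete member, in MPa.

σ ≈ 7.25 MPa (tensile)

Equilibrium of a rigid end plate with no external load gives equal and opposite internal forces ±P in the two members. Since α_{copper} > α_{concrete}, heating drives the copper into compression and the concrete into tension.
Compatibility of the two members (thermal + elastic change equal): (α₁ − α₂)ΔT = P·[1/(A₁E₁) + 1/(A₂E₂)].
|α₁ − α₂|·ΔT = 4.2×10⁻⁶ × 149 = 0.0006258.
1/(A₁E₁) + 1/(A₂E₂) = 1/(225×125×10³) + 1/(1600×34×10³) = 5.394×10⁻⁸ N⁻¹.
So P = 0.0006258 / 5.394×10⁻⁸ = 11.6 kN.
σ_{concrete} = P/A₂ = 11600/1600 = 7.251 MPa, tensile.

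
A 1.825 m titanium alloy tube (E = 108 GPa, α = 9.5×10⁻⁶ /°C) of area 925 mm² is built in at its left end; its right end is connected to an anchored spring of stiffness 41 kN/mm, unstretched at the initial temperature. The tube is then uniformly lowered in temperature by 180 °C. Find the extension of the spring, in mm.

δ ≈ 1.78 mm

Free thermal contraction: δ_free = αΔT L = 9.5×10⁻⁶ × 180 × 1825 = 3.121 mm.
Let P be the tensile force in the spring. The tube extends elastically by PL/(AE) and the spring stretches by P/k; together these equal δ_free.
P [ L/(AE) + 1/k ] = δ_free → P [ 1825/(925×108×10³) + 1/(41×10³) ] = 3.121.
P = 3.121 / 4.266×10⁻⁵ = 73160 N.
Spring extension = P/k = 73160/(41×10³) = 1.784 mm.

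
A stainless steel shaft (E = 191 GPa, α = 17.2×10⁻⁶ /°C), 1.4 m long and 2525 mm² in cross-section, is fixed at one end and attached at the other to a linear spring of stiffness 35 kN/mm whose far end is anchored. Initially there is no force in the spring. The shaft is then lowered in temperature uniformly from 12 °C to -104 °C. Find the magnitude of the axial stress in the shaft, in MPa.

σ ≈ 35.1 MPa (tensile)

If the spring were absent the shaft would shorten by αΔT L = 17.2×10⁻⁶ × 116 × 1400 = 2.793 mm.
Let P be the tensile force in the spring. The shaft extends elastically by PL/(AE) and the spring stretches by P/k; together these equal δ_free.
P [ L/(AE) + 1/k ] = δ_free → P [ 1400/(2525×191×10³) + 1/(35×10³) ] = 2.793.
P = 2.793 / 3.147×10⁻⁵ = 88750 N.
σ = P/A = 88750/2525 = 35.15 MPa.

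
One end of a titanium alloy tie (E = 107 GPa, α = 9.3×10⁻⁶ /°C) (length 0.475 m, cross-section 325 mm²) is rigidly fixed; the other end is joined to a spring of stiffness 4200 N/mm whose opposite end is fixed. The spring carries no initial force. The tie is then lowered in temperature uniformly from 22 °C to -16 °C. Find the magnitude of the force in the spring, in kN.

The unrestrained thermal change is αΔT L = 9.3×10⁻⁶ × 38 × 475 = 0.1679 mm.
Let P be the tensile force in the spring. The tie extends elastically by PL/(AE) and the spring stretches by P/k; together these equal δ_free.
P [ L/(AE) + 1/k ] = δ_free → P [ 475/(325×107×10³) + 1/(4200) ] = 0.1679.
P = 0.1679 / 0.0002518 = 666.8 N.

P ≈ 0.667 kN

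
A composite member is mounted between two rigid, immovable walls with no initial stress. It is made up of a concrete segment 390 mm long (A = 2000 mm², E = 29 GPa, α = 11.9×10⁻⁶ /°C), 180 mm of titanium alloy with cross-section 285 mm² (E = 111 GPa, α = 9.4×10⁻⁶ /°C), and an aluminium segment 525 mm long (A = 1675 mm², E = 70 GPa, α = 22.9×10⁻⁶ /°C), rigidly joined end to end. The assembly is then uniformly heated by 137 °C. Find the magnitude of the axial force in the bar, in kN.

Free thermal expansion of the whole bar: Σ αᵢΔT Lᵢ = 11.9×10⁻⁶×137×390 + 9.4×10⁻⁶×137×180 + 22.9×10⁻⁶×137×525 = 2.515 mm.
The rigid supports impose zero overall length change; the single axial force P common to all segments must satisfy P Σ Lᵢ/(AᵢEᵢ) = δ_free.
The series flexibility is Σ Lᵢ/(AᵢEᵢ) = 390/(2000×29×10³) + 180/(285×111×10³) + 525/(1675×70×10³) = 1.689×10⁻⁵ mm/N.
So P = 2.515 / 1.689×10⁻⁵ = 148.9 kN, compressive.

P ≈ 149 kN (compressive)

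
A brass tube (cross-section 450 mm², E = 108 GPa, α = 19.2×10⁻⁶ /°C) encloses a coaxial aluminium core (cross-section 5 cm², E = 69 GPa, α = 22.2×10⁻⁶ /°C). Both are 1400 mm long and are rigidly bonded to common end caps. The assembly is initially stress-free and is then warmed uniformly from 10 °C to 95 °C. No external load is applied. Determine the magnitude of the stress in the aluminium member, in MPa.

Equilibrium of a rigid end plate with no external load gives equal and opposite internal forces ±P in the two members. Since α_{aluminium} > α_{brass}, heating drives the aluminium into compression and the brass into tension.
Equating the net (thermal + elastic) strains gives |α₁ − α₂|·ΔT = P·[1/(A₁E₁) + 1/(A₂E₂)].
|α₁ − α₂|·ΔT = 3×10⁻⁶ × 85 = 0.000255.
1/(A₁E₁) + 1/(A₂E₂) = 1/(450×108×10³) + 1/(500×69×10³) = 4.956×10⁻⁸ N⁻¹.
P = 0.000255 / 4.956×10⁻⁸ = 5145 N = 5.145 kN.
σ_{aluminium} = P/A₂ = 5145/500 = 10.29 MPa, compressive.

σ ≈ 10.3 MPa (compressive)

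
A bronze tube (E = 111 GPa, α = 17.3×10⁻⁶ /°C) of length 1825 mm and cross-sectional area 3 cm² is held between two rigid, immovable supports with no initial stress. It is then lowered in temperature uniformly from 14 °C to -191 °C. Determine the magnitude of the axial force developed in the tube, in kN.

P ≈ 118 kN (tensile)

The ends cannot move, so σ = EαΔT = 111×10³ × 17.3×10⁻⁶ × 205 = 393.7 MPa.
Then P = σA = 393.7 × 300 mm² = 118.1 kN, tensile.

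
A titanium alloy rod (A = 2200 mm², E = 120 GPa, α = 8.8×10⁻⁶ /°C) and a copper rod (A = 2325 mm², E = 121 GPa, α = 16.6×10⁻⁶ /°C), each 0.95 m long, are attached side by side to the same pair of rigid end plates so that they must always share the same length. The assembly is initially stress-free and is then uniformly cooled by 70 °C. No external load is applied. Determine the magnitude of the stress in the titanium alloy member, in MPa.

σ ≈ 33.8 MPa (compressive)

Both members must finish at the same length. With the larger α, the copper tends to over-contract; the plates restrain it, putting the copper in tension and the titanium alloy in compression. With no external load the two internal forces are equal and opposite, magnitude P.
Setting the final lengths equal and cancelling L: (α₁ − α₂)ΔT = P/(A₁E₁) + P/(A₂E₂).
|α₁ − α₂|·ΔT = 7.8×10⁻⁶ × 70 = 0.000546.
1/(A₁E₁) + 1/(A₂E₂) = 1/(2200×120×10³) + 1/(2325×121×10³) = 7.342×10⁻⁹ N⁻¹.
P = 0.000546 / 7.342×10⁻⁹ = 74360 N = 74.36 kN.
σ_{titanium alloy} = P/A₁ = 74360/2200 = 33.8 MPa, compressive.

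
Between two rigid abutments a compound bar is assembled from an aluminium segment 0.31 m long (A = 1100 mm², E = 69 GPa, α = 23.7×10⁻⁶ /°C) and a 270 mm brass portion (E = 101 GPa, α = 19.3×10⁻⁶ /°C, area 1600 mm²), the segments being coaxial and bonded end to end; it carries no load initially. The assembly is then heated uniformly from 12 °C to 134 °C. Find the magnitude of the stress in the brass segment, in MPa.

σ ≈ 166 MPa (compressive)

With the walls removed the bar would change length by δ_free = Σ αᵢΔT Lᵢ = 23.7×10⁻⁶×122×310 + 19.3×10⁻⁶×122×270 = 1.532 mm.
Since the ends are fixed, an axial force P builds up, equal in every segment, with P · Σ Lᵢ/(AᵢEᵢ) = δ_free.
The series flexibility is Σ Lᵢ/(AᵢEᵢ) = 310/(1100×69×10³) + 270/(1600×101×10³) = 5.755×10⁻⁶ mm/N.
So P = 1.532 / 5.755×10⁻⁶ = 266.2 kN, compressive.
σ_{brass} = P / A = 266200 / 1600 = 166.4 MPa.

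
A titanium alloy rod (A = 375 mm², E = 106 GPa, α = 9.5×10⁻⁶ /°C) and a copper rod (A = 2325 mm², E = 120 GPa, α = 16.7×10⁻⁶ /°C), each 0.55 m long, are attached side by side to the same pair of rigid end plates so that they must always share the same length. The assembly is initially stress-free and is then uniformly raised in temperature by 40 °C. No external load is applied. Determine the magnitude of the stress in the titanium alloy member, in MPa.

The copper has the larger α, so on heating it would change length more than the titanium alloy if both were free. The rigid plates force a common final length, so the copper is put into compression and the titanium alloy into tension, with equal and opposite forces P (no external load).
Equating the net (thermal + elastic) strains gives |α₁ − α₂|·ΔT = P·[1/(A₁E₁) + 1/(A₂E₂)].
|α₁ − α₂|·ΔT = 7.2×10⁻⁶ × 40 = 0.000288.
1/(A₁E₁) + 1/(A₂E₂) = 1/(375×106×10³) + 1/(2325×120×10³) = 2.874×10⁻⁸ N⁻¹.
So P = 0.000288 / 2.874×10⁻⁸ = 10.02 kN.
σ_{titanium alloy} = P/A₁ = 10020/375 = 26.72 MPa, tensile.

σ ≈ 26.7 MPa (tensile)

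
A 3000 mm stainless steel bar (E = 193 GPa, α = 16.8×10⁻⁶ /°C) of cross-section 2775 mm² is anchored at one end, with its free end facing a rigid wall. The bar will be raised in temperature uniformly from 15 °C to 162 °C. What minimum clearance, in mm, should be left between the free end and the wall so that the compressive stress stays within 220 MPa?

g ≈ 3.99 mm

With no wall the bar would lengthen by αΔT L = 16.8×10⁻⁶ × 147 × 3000 = 7.409 mm.
A stress of 220 MPa corresponds to the wall pushing the bar back by σL/E = 220×3000/(193×10³) = 3.42 mm.
The gap must absorb the remainder: g_min = 7.409 − 3.42 = 3.989 mm.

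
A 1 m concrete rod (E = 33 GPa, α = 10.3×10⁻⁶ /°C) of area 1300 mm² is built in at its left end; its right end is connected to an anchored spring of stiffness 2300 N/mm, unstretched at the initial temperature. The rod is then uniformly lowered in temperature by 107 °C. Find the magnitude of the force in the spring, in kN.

If the spring were absent the rod would shorten by αΔT L = 10.3×10⁻⁶ × 107 × 1000 = 1.102 mm.
Let P be the tensile force in the spring. The rod extends elastically by PL/(AE) and the spring stretches by P/k; together these equal δ_free.
So P = δ_free / [L/(AE) + 1/k] = 1.102 / [ 1000/(1300×33×10³) + 1/(2300) ].
P = 1.102 / 0.0004581 = 2406 N.

P ≈ 2.41 kN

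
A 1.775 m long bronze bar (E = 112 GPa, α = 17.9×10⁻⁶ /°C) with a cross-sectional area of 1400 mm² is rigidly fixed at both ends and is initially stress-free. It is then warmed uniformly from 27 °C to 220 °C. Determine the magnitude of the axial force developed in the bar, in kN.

P ≈ 542 kN (compressive)

With zero net strain, σ = E·αΔT = 112 GPa × 17.9×10⁻⁶ × 193 = 386.9 MPa.
Axial force P = σA = 386.9 × 1400 = 541700 N = 541.7 kN, compressive.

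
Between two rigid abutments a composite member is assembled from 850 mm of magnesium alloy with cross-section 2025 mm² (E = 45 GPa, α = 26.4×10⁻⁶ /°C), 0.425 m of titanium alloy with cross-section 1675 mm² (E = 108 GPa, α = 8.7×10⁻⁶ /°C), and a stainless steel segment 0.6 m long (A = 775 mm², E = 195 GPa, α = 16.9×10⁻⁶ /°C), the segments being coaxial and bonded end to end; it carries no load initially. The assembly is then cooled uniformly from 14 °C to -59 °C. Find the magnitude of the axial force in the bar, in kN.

P ≈ 169 kN (tensile)

If the supports were absent, the total length change would be Σ αᵢΔT Lᵢ = 26.4×10⁻⁶×73×850 + 8.7×10⁻⁶×73×425 + 16.9×10⁻⁶×73×600 = 2.648 mm.
Since the ends are fixed, an axial force P builds up, equal in every segment, with P · Σ Lᵢ/(AᵢEᵢ) = δ_free.
The series flexibility is Σ Lᵢ/(AᵢEᵢ) = 850/(2025×45×10³) + 425/(1675×108×10³) + 600/(775×195×10³) = 1.565×10⁻⁵ mm/N.
So P = 2.648 / 1.565×10⁻⁵ = 169.2 kN, tensile.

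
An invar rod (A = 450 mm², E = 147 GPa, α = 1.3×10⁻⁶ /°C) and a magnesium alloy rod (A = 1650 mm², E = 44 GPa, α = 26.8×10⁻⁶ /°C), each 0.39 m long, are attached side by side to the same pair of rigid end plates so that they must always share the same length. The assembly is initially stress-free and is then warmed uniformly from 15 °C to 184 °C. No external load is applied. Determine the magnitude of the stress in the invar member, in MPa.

σ ≈ 331 MPa (tensile)

The magnesium alloy has the larger α, so on heating it would change length more than the invar if both were free. The rigid plates force a common final length, so the magnesium alloy is put into compression and the invar into tension, with equal and opposite forces P (no external load).
Compatibility of the two members (thermal + elastic change equal): (α₁ − α₂)ΔT = P·[1/(A₁E₁) + 1/(A₂E₂)].
|α₁ − α₂|·ΔT = 25.5×10⁻⁶ × 169 = 0.004309.
1/(A₁E₁) + 1/(A₂E₂) = 1/(450×147×10³) + 1/(1650×44×10³) = 2.889×10⁻⁸ N⁻¹.
So P = 0.004309 / 2.889×10⁻⁸ = 149.2 kN.
σ_{invar} = P/A₁ = 149200/450 = 331.5 MPa, tensile.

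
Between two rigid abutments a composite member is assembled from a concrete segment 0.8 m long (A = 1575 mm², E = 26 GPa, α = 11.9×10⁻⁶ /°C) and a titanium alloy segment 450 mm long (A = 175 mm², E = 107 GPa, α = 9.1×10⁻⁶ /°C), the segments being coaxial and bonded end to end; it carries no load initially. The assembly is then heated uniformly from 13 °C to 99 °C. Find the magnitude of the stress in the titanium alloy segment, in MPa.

Free thermal expansion of the whole bar: Σ αᵢΔT Lᵢ = 11.9×10⁻⁶×86×800 + 9.1×10⁻⁶×86×450 = 1.171 mm.
The rigid supports impose zero overall length change; the single axial force P common to all segments must satisfy P Σ Lᵢ/(AᵢEᵢ) = δ_free.
The series flexibility is Σ Lᵢ/(AᵢEᵢ) = 800/(1575×26×10³) + 450/(175×107×10³) = 4.357×10⁻⁵ mm/N.
So P = 1.171 / 4.357×10⁻⁵ = 26.87 kN, compressive.
σ_{titanium alloy} = P / A = 26870 / 175 = 153.6 MPa.

σ ≈ 154 MPa (compressive)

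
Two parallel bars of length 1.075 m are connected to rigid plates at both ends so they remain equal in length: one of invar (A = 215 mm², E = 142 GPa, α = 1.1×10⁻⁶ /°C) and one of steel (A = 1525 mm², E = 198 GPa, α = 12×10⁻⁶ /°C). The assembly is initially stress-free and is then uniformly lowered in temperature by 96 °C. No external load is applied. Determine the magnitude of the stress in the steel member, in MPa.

σ ≈ 19 MPa (tensile)

Equilibrium of a rigid end plate with no external load gives equal and opposite internal forces ±P in the two members. Since α_{steel} > α_{invar}, cooling drives the steel into tension and the invar into compression.
Setting the final lengths equal and cancelling L: (α₁ − α₂)ΔT = P/(A₁E₁) + P/(A₂E₂).
|α₁ − α₂|·ΔT = 10.9×10⁻⁶ × 96 = 0.001046.
1/(A₁E₁) + 1/(A₂E₂) = 1/(215×142×10³) + 1/(1525×198×10³) = 3.607×10⁻⁸ N⁻¹.
So P = 0.001046 / 3.607×10⁻⁸ = 29.01 kN.
σ_{steel} = P/A₂ = 29010/1525 = 19.02 MPa, tensile.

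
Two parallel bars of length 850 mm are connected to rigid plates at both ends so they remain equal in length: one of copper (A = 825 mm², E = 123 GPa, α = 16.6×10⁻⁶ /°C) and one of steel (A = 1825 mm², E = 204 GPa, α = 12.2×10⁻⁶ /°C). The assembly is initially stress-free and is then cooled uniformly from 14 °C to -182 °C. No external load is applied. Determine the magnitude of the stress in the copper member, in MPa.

σ ≈ 83.4 MPa (tensile)

The copper has the larger α, so on cooling it would change length more than the steel if both were free. The rigid plates force a common final length, so the copper is put into tension and the steel into compression, with equal and opposite forces P (no external load).
Setting the final lengths equal and cancelling L: (α₁ − α₂)ΔT = P/(A₁E₁) + P/(A₂E₂).
|α₁ − α₂|·ΔT = 4.4×10⁻⁶ × 196 = 0.0008624.
1/(A₁E₁) + 1/(A₂E₂) = 1/(825×123×10³) + 1/(1825×204×10³) = 1.254×10⁻⁸ N⁻¹.
P = 0.0008624 / 1.254×10⁻⁸ = 68770 N = 68.77 kN.
σ_{copper} = P/A₁ = 68770/825 = 83.36 MPa, tensile.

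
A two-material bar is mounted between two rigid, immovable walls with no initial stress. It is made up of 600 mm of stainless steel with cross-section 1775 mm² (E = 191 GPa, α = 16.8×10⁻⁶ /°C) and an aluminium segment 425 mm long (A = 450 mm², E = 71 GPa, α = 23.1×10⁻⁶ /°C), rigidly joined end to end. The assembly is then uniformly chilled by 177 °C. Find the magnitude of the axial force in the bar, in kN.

P ≈ 234 kN (tensile)

If the supports were absent, the total length change would be Σ αᵢΔT Lᵢ = 16.8×10⁻⁶×177×600 + 23.1×10⁻⁶×177×425 = 3.522 mm.
The rigid supports impose zero overall length change; the single axial force P common to all segments must satisfy P Σ Lᵢ/(AᵢEᵢ) = δ_free.
Σ Lᵢ/(AᵢEᵢ) = 600/(1775×191×10³) + 425/(450×71×10³) = 1.507×10⁻⁵ mm/N.
Hence P = δ_free / Σ(L/AE) = 3.522/1.507×10⁻⁵ = 233.7 kN (tensile).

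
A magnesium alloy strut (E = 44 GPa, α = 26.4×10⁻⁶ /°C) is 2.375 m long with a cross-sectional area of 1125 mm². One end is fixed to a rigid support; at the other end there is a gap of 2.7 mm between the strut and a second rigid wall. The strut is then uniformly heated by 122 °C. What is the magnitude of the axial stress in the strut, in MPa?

σ ≈ 91.7 MPa (compressive)

Unrestrained expansion: δ_free = αΔT L = 26.4×10⁻⁶ × 122 × 2375 = 7.649 mm.
This exceeds the 2.7 mm gap, so the wall pushes back. The portion of expansion that must be recovered elastically is δ_free − gap = 7.649 − 2.7 = 4.949 mm.
That suppressed elongation corresponds to σ = E·Δ/L = 44×10³ × 4.949/2375 = 91.69 MPa.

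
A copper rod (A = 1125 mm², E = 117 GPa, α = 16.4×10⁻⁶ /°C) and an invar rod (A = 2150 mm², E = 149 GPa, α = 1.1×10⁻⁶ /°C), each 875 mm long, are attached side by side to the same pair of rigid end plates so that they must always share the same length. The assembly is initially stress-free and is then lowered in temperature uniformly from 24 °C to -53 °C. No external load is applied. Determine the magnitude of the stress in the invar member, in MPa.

Equilibrium of a rigid end plate with no external load gives equal and opposite internal forces ±P in the two members. Since α_{copper} > α_{invar}, cooling drives the copper into tension and the invar into compression.
Equating the net (thermal + elastic) strains gives |α₁ − α₂|·ΔT = P·[1/(A₁E₁) + 1/(A₂E₂)].
|α₁ − α₂|·ΔT = 15.3×10⁻⁶ × 77 = 0.001178.
1/(A₁E₁) + 1/(A₂E₂) = 1/(1125×117×10³) + 1/(2150×149×10³) = 1.072×10⁻⁸ N⁻¹.
P = 0.001178 / 1.072×10⁻⁸ = 109900 N = 109.9 kN.
σ_{invar} = P/A₂ = 109900/2150 = 51.12 MPa, compressive.

σ ≈ 51.1 MPa (compressive)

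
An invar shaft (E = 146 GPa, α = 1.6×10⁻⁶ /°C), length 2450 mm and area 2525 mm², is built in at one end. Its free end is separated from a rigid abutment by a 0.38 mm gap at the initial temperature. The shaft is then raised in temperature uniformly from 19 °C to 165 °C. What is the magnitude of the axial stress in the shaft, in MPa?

σ ≈ 11.5 MPa (compressive)

If the wall were absent the shaft would grow by αΔT L = 1.6×10⁻⁶ × 146 × 2450 = 0.5723 mm.
The gap closes (δ_free > 0.38 mm) and the wall then resists a further 0.5723 − 0.38 = 0.1923 mm of expansion.
So σ = E(δ_free − g)/L = 146×10³ × 0.1923/2450 = 11.46 MPa.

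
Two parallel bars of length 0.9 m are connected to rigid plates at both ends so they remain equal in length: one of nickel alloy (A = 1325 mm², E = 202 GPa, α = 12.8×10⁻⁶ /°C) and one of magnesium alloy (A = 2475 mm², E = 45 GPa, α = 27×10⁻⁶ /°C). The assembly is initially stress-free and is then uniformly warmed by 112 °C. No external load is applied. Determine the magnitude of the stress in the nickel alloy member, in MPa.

The magnesium alloy has the larger α, so on heating it would change length more than the nickel alloy if both were free. The rigid plates force a common final length, so the magnesium alloy is put into compression and the nickel alloy into tension, with equal and opposite forces P (no external load).
Compatibility of the two members (thermal + elastic change equal): (α₁ − α₂)ΔT = P·[1/(A₁E₁) + 1/(A₂E₂)].
|α₁ − α₂|·ΔT = 14.2×10⁻⁶ × 112 = 0.00159.
1/(A₁E₁) + 1/(A₂E₂) = 1/(1325×202×10³) + 1/(2475×45×10³) = 1.271×10⁻⁸ N⁻¹.
P = 0.00159 / 1.271×10⁻⁸ = 125100 N = 125.1 kN.
σ_{nickel alloy} = P/A₁ = 125100/1325 = 94.4 MPa, tensile.

σ ≈ 94.4 MPa (tensile)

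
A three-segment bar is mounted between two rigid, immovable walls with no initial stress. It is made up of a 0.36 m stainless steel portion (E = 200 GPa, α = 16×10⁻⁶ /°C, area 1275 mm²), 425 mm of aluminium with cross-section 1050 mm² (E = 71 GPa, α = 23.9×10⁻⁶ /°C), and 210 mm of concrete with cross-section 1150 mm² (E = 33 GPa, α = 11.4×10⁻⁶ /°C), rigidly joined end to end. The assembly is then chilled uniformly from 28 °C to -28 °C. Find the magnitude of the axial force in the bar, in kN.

With the walls removed the bar would change length by δ_free = Σ αᵢΔT Lᵢ = 16×10⁻⁶×56×360 + 23.9×10⁻⁶×56×425 + 11.4×10⁻⁶×56×210 = 1.025 mm.
The rigid supports impose zero overall length change; the single axial force P common to all segments must satisfy P Σ Lᵢ/(AᵢEᵢ) = δ_free.
Σ Lᵢ/(AᵢEᵢ) = 360/(1275×200×10³) + 425/(1050×71×10³) + 210/(1150×33×10³) = 1.265×10⁻⁵ mm/N.
So P = 1.025 / 1.265×10⁻⁵ = 81.09 kN, tensile.

P ≈ 81.1 kN (tensile)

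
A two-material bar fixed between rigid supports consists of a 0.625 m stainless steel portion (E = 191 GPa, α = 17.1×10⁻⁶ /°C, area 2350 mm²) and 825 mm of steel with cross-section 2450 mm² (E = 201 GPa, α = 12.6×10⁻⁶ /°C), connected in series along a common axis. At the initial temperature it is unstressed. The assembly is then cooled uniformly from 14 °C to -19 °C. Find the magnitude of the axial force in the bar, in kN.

Free thermal contraction of the whole bar: Σ αᵢΔT Lᵢ = 17.1×10⁻⁶×33×625 + 12.6×10⁻⁶×33×825 = 0.6957 mm.
The walls prevent any net length change, so an axial force P (same in every segment) develops. Compatibility: P · Σ Lᵢ/(AᵢEᵢ) = δ_free.
The series flexibility is Σ Lᵢ/(AᵢEᵢ) = 625/(2350×191×10³) + 825/(2450×201×10³) = 3.068×10⁻⁶ mm/N.
Hence P = δ_free / Σ(L/AE) = 0.6957/3.068×10⁻⁶ = 226.8 kN (tensile).

P ≈ 227 kN (tensile)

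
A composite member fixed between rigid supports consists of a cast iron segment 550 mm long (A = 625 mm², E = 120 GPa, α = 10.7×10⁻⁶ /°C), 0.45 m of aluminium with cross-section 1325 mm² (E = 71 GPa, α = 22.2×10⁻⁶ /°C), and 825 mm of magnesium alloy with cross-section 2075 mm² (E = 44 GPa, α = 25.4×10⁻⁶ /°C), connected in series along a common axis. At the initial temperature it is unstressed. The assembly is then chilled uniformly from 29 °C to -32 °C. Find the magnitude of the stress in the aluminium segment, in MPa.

σ ≈ 80.2 MPa (tensile)

With the walls removed the bar would change length by δ_free = Σ αᵢΔT Lᵢ = 10.7×10⁻⁶×61×550 + 22.2×10⁻⁶×61×450 + 25.4×10⁻⁶×61×825 = 2.247 mm.
The walls prevent any net length change, so an axial force P (same in every segment) develops. Compatibility: P · Σ Lᵢ/(AᵢEᵢ) = δ_free.
The series flexibility is Σ Lᵢ/(AᵢEᵢ) = 550/(625×120×10³) + 450/(1325×71×10³) + 825/(2075×44×10³) = 2.115×10⁻⁵ mm/N.
So P = 2.247 / 2.115×10⁻⁵ = 106.2 kN, tensile.
σ_{aluminium} = P / A = 106200 / 1325 = 80.16 MPa.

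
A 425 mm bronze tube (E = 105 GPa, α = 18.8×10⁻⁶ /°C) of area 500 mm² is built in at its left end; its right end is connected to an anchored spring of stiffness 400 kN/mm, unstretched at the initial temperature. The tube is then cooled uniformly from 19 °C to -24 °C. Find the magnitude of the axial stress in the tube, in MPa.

σ ≈ 64.9 MPa (tensile)

Free thermal contraction: δ_free = αΔT L = 18.8×10⁻⁶ × 43 × 425 = 0.3436 mm.
With a force P in the spring, the elastic change of the tube is PL/(AE) and that of the spring is P/k; compatibility requires their sum to equal δ_free.
So P = δ_free / [L/(AE) + 1/k] = 0.3436 / [ 425/(500×105×10³) + 1/(400×10³) ].
P = 0.3436 / 1.06×10⁻⁵ = 32430 N.
σ = P/A = 32430/500 = 64.85 MPa.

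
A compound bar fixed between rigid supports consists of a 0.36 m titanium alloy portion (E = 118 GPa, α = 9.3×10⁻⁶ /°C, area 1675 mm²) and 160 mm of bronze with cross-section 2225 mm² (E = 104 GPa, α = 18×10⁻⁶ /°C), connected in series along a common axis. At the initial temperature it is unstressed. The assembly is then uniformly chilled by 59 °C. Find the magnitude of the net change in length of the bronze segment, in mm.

|ΔL| ≈ 0.0688 mm

With the walls removed the bar would change length by δ_free = Σ αᵢΔT Lᵢ = 9.3×10⁻⁶×59×360 + 18×10⁻⁶×59×160 = 0.3675 mm.
The rigid supports impose zero overall length change; the single axial force P common to all segments must satisfy P Σ Lᵢ/(AᵢEᵢ) = δ_free.
The series flexibility is Σ Lᵢ/(AᵢEᵢ) = 360/(1675×118×10³) + 160/(2225×104×10³) = 2.513×10⁻⁶ mm/N.
P = 0.3675 / 2.513×10⁻⁶ = 146200 N = 146.2 kN, tensile.
For the bronze segment, free thermal change = 18×10⁻⁶×59×160 = 0.1699 mm and elastic change from P = 146200×160/(2225×104×10³) = 0.1011 mm; these oppose, so the net change is 0.0688 mm (segment shortens).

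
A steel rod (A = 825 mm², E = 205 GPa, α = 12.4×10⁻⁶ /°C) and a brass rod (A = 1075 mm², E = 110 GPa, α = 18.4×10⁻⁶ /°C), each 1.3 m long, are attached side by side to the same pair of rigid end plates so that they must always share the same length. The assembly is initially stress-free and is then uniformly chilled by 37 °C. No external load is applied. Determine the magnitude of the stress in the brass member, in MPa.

The brass has the larger α, so on cooling it would change length more than the steel if both were free. The rigid plates force a common final length, so the brass is put into tension and the steel into compression, with equal and opposite forces P (no external load).
Equating the net (thermal + elastic) strains gives |α₁ − α₂|·ΔT = P·[1/(A₁E₁) + 1/(A₂E₂)].
|α₁ − α₂|·ΔT = 6×10⁻⁶ × 37 = 0.000222.
1/(A₁E₁) + 1/(A₂E₂) = 1/(825×205×10³) + 1/(1075×110×10³) = 1.437×10⁻⁸ N⁻¹.
P = 0.000222 / 1.437×10⁻⁸ = 15450 N = 15.45 kN.
σ_{brass} = P/A₂ = 15450/1075 = 14.37 MPa, tensile.

σ ≈ 14.4 MPa (tensile)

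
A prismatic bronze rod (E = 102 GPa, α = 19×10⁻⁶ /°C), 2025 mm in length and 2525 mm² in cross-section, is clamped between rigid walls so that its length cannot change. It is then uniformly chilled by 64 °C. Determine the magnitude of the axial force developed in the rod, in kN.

The ends cannot move, so σ = EαΔT = 102×10³ × 19×10⁻⁶ × 64 = 124 MPa.
Axial force P = σA = 124 × 2525 = 313200 N = 313.2 kN, tensile.

P ≈ 313 kN (tensile)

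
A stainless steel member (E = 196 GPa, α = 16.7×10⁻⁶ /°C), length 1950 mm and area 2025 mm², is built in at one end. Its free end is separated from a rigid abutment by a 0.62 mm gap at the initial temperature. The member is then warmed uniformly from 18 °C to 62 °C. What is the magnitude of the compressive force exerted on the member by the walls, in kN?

Unrestrained expansion: δ_free = αΔT L = 16.7×10⁻⁶ × 44 × 1950 = 1.433 mm.
This exceeds the 0.62 mm gap, so the wall pushes back. The portion of expansion that must be recovered elastically is δ_free − gap = 1.433 − 0.62 = 0.8129 mm.
So σ = E(δ_free − g)/L = 196×10³ × 0.8129/1950 = 81.7 MPa.
Force on the wall = σA = 81.7 × 2025 mm² = 165.4 kN.

P ≈ 165 kN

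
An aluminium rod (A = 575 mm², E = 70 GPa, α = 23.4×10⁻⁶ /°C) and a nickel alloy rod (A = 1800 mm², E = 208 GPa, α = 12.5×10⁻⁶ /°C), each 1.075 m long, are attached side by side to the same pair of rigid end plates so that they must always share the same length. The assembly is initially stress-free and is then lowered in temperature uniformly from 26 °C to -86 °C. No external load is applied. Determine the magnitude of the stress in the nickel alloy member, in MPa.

Equilibrium of a rigid end plate with no external load gives equal and opposite internal forces ±P in the two members. Since α_{aluminium} > α_{nickel alloy}, cooling drives the aluminium into tension and the nickel alloy into compression.
Compatibility of the two members (thermal + elastic change equal): (α₁ − α₂)ΔT = P·[1/(A₁E₁) + 1/(A₂E₂)].
|α₁ − α₂|·ΔT = 10.9×10⁻⁶ × 112 = 0.001221.
1/(A₁E₁) + 1/(A₂E₂) = 1/(575×70×10³) + 1/(1800×208×10³) = 2.752×10⁻⁸ N⁻¹.
So P = 0.001221 / 2.752×10⁻⁸ = 44.37 kN.
σ_{nickel alloy} = P/A₂ = 44370/1800 = 24.65 MPa, compressive.

σ ≈ 24.6 MPa (compressive)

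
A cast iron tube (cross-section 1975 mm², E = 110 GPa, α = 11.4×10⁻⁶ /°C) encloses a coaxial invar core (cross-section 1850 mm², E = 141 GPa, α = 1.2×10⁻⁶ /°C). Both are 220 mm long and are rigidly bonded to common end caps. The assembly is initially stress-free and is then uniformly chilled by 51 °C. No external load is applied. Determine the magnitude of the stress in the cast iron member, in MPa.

Both members must finish at the same length. With the larger α, the cast iron tends to over-contract; the plates restrain it, putting the cast iron in tension and the invar in compression. With no external load the two internal forces are equal and opposite, magnitude P.
Setting the final lengths equal and cancelling L: (α₁ − α₂)ΔT = P/(A₁E₁) + P/(A₂E₂).
|α₁ − α₂|·ΔT = 10.2×10⁻⁶ × 51 = 0.0005202.
1/(A₁E₁) + 1/(A₂E₂) = 1/(1975×110×10³) + 1/(1850×141×10³) = 8.437×10⁻⁹ N⁻¹.
So P = 0.0005202 / 8.437×10⁻⁹ = 61.66 kN.
σ_{cast iron} = P/A₁ = 61660/1975 = 31.22 MPa, tensile.

σ ≈ 31.2 MPa (tensile)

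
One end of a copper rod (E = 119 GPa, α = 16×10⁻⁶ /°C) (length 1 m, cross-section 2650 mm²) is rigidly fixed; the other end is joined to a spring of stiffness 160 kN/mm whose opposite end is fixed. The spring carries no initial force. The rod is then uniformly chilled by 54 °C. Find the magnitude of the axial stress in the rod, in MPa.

σ ≈ 34.6 MPa (tensile)

The unrestrained thermal change is αΔT L = 16×10⁻⁶ × 54 × 1000 = 0.864 mm.
With a force P in the spring, the elastic change of the rod is PL/(AE) and that of the spring is P/k; compatibility requires their sum to equal δ_free.
P [ L/(AE) + 1/k ] = δ_free → P [ 1000/(2650×119×10³) + 1/(160×10³) ] = 0.864.
P = 0.864 / 9.421×10⁻⁶ = 91710 N.
σ = P/A = 91710/2650 = 34.61 MPa.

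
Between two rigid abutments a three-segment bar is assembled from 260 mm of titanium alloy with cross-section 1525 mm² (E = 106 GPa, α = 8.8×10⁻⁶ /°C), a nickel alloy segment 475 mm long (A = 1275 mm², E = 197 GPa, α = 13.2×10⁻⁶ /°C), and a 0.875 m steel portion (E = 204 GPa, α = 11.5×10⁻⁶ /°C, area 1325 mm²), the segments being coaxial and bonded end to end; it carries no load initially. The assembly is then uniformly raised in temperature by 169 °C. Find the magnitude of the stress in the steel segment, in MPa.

Free thermal expansion of the whole bar: Σ αᵢΔT Lᵢ = 8.8×10⁻⁶×169×260 + 13.2×10⁻⁶×169×475 + 11.5×10⁻⁶×169×875 = 3.147 mm.
The walls prevent any net length change, so an axial force P (same in every segment) develops. Compatibility: P · Σ Lᵢ/(AᵢEᵢ) = δ_free.
The series flexibility is Σ Lᵢ/(AᵢEᵢ) = 260/(1525×106×10³) + 475/(1275×197×10³) + 875/(1325×204×10³) = 6.737×10⁻⁶ mm/N.
Hence P = δ_free / Σ(L/AE) = 3.147/6.737×10⁻⁶ = 467.1 kN (compressive).
σ_{steel} = P / A = 467100 / 1325 = 352.5 MPa.

σ ≈ 353 MPa (compressive)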